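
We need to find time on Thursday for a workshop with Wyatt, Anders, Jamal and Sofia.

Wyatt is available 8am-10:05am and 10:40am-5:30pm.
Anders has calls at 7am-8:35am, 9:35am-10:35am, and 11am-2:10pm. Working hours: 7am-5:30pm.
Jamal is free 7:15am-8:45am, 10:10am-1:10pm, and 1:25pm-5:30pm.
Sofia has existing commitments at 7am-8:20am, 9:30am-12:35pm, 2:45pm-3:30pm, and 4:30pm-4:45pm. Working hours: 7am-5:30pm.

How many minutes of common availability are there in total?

150 minutes

Anders free within 07:00–17:30: 08:35–09:35, 10:35–11:00, 14:10–17:30.
Sofia free within 07:00–17:30: 08:20–09:30, 12:35–14:45, 15:30–16:30, 16:45–17:30.
Wyatt ∩ Anders: 08:35–09:35, 10:40–11:00, 14:10–17:30.
Wyatt ∩ Anders ∩ Jamal: 08:35–08:45, 10:40–11:00, 14:10–17:30.
Wyatt ∩ Anders ∩ Jamal ∩ Sofia: 08:35–08:45, 14:10–14:45, 15:30–16:30, 16:45–17:30.
Total common minutes: 10 + 35 + 60 + 45 = 150.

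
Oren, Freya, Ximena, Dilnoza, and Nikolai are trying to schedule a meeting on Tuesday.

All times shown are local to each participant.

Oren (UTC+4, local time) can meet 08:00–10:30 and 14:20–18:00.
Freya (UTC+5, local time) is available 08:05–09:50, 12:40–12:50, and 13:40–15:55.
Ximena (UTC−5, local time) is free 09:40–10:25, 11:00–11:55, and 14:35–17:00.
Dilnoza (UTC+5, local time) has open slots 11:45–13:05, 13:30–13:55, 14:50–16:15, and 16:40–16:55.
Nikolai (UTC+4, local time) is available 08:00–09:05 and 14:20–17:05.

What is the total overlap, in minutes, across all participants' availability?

0 minutes

Oren → UTC: 04:00–06:30, 10:20–14:00.
Freya → UTC: 03:05–04:50, 07:40–07:50, 08:40–10:55.
Ximena → UTC: 14:40–15:25, 16:00–16:55, 19:35–22:00.
Dilnoza → UTC: 06:45–08:05, 08:30–08:55, 09:50–11:15, 11:40–11:55.
Nikolai → UTC: 04:00–05:05, 10:20–13:05.
Oren ∩ Freya: 04:00–04:50, 10:20–10:55.
Oren ∩ Freya ∩ Ximena: (none).
Oren ∩ Freya ∩ Ximena ∩ Dilnoza: (none).
Oren ∩ Freya ∩ Ximena ∩ Dilnoza ∩ Nikolai: (none).
Total common minutes: 0.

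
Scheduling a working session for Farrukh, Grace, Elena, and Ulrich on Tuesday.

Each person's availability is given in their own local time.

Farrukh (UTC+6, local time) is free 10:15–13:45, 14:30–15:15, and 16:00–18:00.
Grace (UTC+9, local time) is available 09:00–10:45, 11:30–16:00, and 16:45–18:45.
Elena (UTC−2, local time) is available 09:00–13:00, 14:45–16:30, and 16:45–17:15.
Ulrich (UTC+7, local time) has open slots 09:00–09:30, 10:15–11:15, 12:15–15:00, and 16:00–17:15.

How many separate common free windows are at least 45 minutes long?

Farrukh → UTC: 04:15–07:45, 08:30–09:15, 10:00–12:00.
Grace → UTC: 00:00–01:45, 02:30–07:00, 07:45–09:45.
Elena → UTC: 11:00–15:00, 16:45–18:30, 18:45–19:15.
Ulrich → UTC: 02:00–02:30, 03:15–04:15, 05:15–08:00, 09:00–10:15.
Farrukh ∩ Grace: 04:15–07:00, 08:30–09:15.
Farrukh ∩ Grace ∩ Elena: (none).
Farrukh ∩ Grace ∩ Elena ∩ Ulrich: (none).
Windows ≥ 45 min: (none).
That's 0 windows.

0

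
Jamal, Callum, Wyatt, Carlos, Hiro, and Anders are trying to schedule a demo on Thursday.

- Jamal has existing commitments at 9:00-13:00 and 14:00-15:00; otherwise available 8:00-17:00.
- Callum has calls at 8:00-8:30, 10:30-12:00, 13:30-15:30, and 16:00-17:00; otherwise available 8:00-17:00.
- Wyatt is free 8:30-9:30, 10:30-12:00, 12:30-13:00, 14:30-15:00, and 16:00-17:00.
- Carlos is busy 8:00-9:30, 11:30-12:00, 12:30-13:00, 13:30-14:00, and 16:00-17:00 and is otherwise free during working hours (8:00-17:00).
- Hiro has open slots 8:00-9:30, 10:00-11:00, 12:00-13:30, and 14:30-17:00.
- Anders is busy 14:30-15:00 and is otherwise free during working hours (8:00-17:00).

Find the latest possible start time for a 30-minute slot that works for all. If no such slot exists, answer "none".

Jamal free within 08:00–17:00: 08:00–09:00, 13:00–14:00, 15:00–17:00.
Callum free within 08:00–17:00: 08:30–10:30, 12:00–13:30, 15:30–16:00.
Carlos free within 08:00–17:00: 09:30–11:30, 12:00–12:30, 13:00–13:30, 14:00–16:00.
Anders free within 08:00–17:00: 08:00–14:30, 15:00–17:00.
Jamal ∩ Callum: 08:30–09:00, 13:00–13:30, 15:30–16:00.
Jamal ∩ Callum ∩ Wyatt: 08:30–09:00.
Jamal ∩ Callum ∩ Wyatt ∩ Carlos: (none).
Jamal ∩ Callum ∩ Wyatt ∩ Carlos ∩ Hiro: (none).
Jamal ∩ Callum ∩ Wyatt ∩ Carlos ∩ Hiro ∩ Anders: (none).
Windows ≥ 30 min: (none).

none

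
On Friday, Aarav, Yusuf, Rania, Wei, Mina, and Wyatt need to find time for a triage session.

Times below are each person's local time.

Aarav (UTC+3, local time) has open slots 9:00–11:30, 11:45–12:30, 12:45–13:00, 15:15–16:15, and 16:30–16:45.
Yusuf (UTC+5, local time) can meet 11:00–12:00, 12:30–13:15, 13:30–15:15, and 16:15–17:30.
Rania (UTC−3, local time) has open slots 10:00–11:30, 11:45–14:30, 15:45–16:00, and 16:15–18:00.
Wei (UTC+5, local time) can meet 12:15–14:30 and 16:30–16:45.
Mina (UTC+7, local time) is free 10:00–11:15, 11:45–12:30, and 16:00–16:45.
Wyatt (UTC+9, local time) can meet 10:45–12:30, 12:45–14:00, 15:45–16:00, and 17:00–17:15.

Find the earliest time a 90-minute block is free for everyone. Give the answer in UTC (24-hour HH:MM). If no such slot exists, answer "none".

Aarav → UTC: 06:00–08:30, 08:45–09:30, 09:45–10:00, 12:15–13:15, 13:30–13:45.
Yusuf → UTC: 06:00–07:00, 07:30–08:15, 08:30–10:15, 11:15–12:30.
Rania → UTC: 13:00–14:30, 14:45–17:30, 18:45–19:00, 19:15–21:00.
Wei → UTC: 07:15–09:30, 11:30–11:45.
Mina → UTC: 03:00–04:15, 04:45–05:30, 09:00–09:45.
Wyatt → UTC: 01:45–03:30, 03:45–05:00, 06:45–07:00, 08:00–08:15.
Aarav ∩ Yusuf: 06:00–07:00, 07:30–08:15, 08:45–09:30, 09:45–10:00, 12:15–12:30.
Aarav ∩ Yusuf ∩ Rania: (none).
Aarav ∩ Yusuf ∩ Rania ∩ Wei: (none).
Aarav ∩ Yusuf ∩ Rania ∩ Wei ∩ Mina: (none).
Aarav ∩ Yusuf ∩ Rania ∩ Wei ∩ Mina ∩ Wyatt: (none).
Windows ≥ 90 min: (none).

none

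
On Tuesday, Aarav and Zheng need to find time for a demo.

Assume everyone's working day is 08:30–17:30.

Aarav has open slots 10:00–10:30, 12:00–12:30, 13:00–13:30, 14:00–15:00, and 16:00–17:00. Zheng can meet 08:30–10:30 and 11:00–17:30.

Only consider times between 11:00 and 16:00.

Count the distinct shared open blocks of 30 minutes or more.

Aarav ∩ Zheng: 10:00–10:30, 12:00–12:30, 13:00–13:30, 14:00–15:00, 16:00–17:00.
Restricted to 11:00–16:00: 12:00–12:30, 13:00–13:30, 14:00–15:00.
Windows ≥ 30 min: 12:00–12:30, 13:00–13:30, 14:00–15:00.
That's 3 windows.

3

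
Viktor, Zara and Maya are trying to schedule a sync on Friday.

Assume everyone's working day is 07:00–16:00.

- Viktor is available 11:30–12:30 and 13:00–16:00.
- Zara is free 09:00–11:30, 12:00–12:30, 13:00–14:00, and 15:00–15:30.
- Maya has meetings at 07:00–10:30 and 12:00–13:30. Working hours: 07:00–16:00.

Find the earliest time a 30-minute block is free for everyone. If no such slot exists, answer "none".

Maya free within 07:00–16:00: 10:30–12:00, 13:30–16:00.
Viktor ∩ Zara: 12:00–12:30, 13:00–14:00, 15:00–15:30.
Viktor ∩ Zara ∩ Maya: 13:30–14:00, 15:00–15:30.
Windows ≥ 30 min: 13:30–14:00, 15:00–15:30.
Earliest such window starts at 13:30.

13:30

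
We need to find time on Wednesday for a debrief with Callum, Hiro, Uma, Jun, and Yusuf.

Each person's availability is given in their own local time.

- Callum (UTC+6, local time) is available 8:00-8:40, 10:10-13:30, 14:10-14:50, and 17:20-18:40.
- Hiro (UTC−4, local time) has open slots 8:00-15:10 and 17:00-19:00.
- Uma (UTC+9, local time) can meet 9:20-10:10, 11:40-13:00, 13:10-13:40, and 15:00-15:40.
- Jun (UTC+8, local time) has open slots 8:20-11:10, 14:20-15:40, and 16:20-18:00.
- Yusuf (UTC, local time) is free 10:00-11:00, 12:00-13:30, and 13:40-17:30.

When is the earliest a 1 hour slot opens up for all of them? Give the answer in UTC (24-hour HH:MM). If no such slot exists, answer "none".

Callum → UTC: 02:00–02:40, 04:10–07:30, 08:10–08:50, 11:20–12:40.
Hiro → UTC: 12:00–19:10, 21:00–23:00.
Uma → UTC: 00:20–01:10, 02:40–04:00, 04:10–04:40, 06:00–06:40.
Jun → UTC: 00:20–03:10, 06:20–07:40, 08:20–10:00.
Yusuf → UTC: 10:00–11:00, 12:00–13:30, 13:40–17:30.
Callum ∩ Hiro: 12:00–12:40.
Callum ∩ Hiro ∩ Uma: (none).
Callum ∩ Hiro ∩ Uma ∩ Jun: (none).
Callum ∩ Hiro ∩ Uma ∩ Jun ∩ Yusuf: (none).
Windows ≥ 60 min: (none).

none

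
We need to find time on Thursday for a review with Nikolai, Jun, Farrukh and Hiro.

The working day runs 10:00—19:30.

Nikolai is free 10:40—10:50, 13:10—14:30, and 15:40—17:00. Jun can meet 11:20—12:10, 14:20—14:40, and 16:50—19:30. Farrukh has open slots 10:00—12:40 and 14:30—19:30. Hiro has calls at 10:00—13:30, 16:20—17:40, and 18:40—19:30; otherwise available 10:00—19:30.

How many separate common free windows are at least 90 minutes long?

Hiro free within 10:00–19:30: 13:30–16:20, 17:40–18:40.
Nikolai ∩ Jun: 14:20–14:30, 16:50–17:00.
Nikolai ∩ Jun ∩ Farrukh: 16:50–17:00.
Nikolai ∩ Jun ∩ Farrukh ∩ Hiro: (none).
Windows ≥ 90 min: (none).
That's 0 windows.

0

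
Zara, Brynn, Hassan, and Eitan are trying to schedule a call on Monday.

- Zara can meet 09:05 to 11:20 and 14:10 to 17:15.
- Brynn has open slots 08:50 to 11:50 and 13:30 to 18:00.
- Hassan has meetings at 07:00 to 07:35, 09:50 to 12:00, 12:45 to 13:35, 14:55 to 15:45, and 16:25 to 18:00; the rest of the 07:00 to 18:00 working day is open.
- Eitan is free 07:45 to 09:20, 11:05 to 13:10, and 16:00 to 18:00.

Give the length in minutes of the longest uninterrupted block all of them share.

25 minutes

Hassan free within 07:00–18:00: 07:35–09:50, 12:00–12:45, 13:35–14:55, 15:45–16:25.
Zara ∩ Brynn: 09:05–11:20, 14:10–17:15.
Zara ∩ Brynn ∩ Hassan: 09:05–09:50, 14:10–14:55, 15:45–16:25.
Zara ∩ Brynn ∩ Hassan ∩ Eitan: 09:05–09:20, 16:00–16:25.
Common window lengths: 15, 25 min; longest is 25.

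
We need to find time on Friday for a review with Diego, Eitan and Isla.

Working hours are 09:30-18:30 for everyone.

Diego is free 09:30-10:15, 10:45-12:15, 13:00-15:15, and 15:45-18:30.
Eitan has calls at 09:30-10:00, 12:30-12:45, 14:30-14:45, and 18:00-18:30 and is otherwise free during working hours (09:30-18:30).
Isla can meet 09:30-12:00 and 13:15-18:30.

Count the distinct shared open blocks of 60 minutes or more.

Eitan free within 09:30–18:30: 10:00–12:30, 12:45–14:30, 14:45–18:00.
Diego ∩ Eitan: 10:00–10:15, 10:45–12:15, 13:00–14:30, 14:45–15:15, 15:45–18:00.
Diego ∩ Eitan ∩ Isla: 10:00–10:15, 10:45–12:00, 13:15–14:30, 14:45–15:15, 15:45–18:00.
Windows ≥ 60 min: 10:45–12:00, 13:15–14:30, 15:45–18:00.
That's 3 windows.

3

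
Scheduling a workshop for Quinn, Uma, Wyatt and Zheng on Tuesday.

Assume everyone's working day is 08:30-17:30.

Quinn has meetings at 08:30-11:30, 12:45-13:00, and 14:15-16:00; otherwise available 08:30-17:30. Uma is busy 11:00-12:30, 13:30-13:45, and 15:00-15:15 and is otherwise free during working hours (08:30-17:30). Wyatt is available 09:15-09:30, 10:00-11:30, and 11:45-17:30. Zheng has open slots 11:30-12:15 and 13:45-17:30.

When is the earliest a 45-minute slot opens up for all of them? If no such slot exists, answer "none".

16:00

Quinn free within 08:30–17:30: 11:30–12:45, 13:00–14:15, 16:00–17:30.
Uma free within 08:30–17:30: 08:30–11:00, 12:30–13:30, 13:45–15:00, 15:15–17:30.
Quinn ∩ Uma: 12:30–12:45, 13:00–13:30, 13:45–14:15, 16:00–17:30.
Quinn ∩ Uma ∩ Wyatt: 12:30–12:45, 13:00–13:30, 13:45–14:15, 16:00–17:30.
Quinn ∩ Uma ∩ Wyatt ∩ Zheng: 13:45–14:15, 16:00–17:30.
Windows ≥ 45 min: 16:00–17:30.
Earliest such window starts at 16:00.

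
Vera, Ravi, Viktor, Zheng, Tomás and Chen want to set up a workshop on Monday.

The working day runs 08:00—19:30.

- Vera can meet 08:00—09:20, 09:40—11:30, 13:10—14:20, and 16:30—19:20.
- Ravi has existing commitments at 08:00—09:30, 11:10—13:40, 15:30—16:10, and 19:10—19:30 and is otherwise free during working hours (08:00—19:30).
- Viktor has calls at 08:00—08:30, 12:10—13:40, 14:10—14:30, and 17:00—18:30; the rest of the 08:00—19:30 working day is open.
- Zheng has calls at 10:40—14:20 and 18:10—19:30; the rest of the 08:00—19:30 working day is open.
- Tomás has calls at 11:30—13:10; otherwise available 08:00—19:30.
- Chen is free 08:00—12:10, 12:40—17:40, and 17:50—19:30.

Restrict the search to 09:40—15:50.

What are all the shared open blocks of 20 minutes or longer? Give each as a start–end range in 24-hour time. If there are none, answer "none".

Ravi free within 08:00–19:30: 09:30–11:10, 13:40–15:30, 16:10–19:10.
Viktor free within 08:00–19:30: 08:30–12:10, 13:40–14:10, 14:30–17:00, 18:30–19:30.
Zheng free within 08:00–19:30: 08:00–10:40, 14:20–18:10.
Tomás free within 08:00–19:30: 08:00–11:30, 13:10–19:30.
Vera ∩ Ravi: 09:40–11:10, 13:40–14:20, 16:30–19:10.
Vera ∩ Ravi ∩ Viktor: 09:40–11:10, 13:40–14:10, 16:30–17:00, 18:30–19:10.
Vera ∩ Ravi ∩ Viktor ∩ Zheng: 09:40–10:40, 16:30–17:00.
Vera ∩ Ravi ∩ Viktor ∩ Zheng ∩ Tomás: 09:40–10:40, 16:30–17:00.
Vera ∩ Ravi ∩ Viktor ∩ Zheng ∩ Tomás ∩ Chen: 09:40–10:40, 16:30–17:00.
Restricted to 09:40–15:50: 09:40–10:40.
Windows ≥ 20 min: 09:40–10:40.

09:40–10:40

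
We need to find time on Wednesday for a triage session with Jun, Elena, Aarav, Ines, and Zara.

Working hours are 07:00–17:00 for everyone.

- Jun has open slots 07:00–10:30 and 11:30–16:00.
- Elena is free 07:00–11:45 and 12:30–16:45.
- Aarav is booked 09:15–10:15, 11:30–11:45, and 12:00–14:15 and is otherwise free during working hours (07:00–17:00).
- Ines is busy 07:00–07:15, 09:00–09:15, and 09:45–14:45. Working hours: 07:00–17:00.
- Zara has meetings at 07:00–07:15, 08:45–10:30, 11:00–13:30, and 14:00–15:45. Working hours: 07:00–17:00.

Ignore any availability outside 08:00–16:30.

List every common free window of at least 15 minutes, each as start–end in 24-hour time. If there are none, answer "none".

Aarav free within 07:00–17:00: 07:00–09:15, 10:15–11:30, 11:45–12:00, 14:15–17:00.
Ines free within 07:00–17:00: 07:15–09:00, 09:15–09:45, 14:45–17:00.
Zara free within 07:00–17:00: 07:15–08:45, 10:30–11:00, 13:30–14:00, 15:45–17:00.
Jun ∩ Elena: 07:00–10:30, 11:30–11:45, 12:30–16:00.
Jun ∩ Elena ∩ Aarav: 07:00–09:15, 10:15–10:30, 14:15–16:00.
Jun ∩ Elena ∩ Aarav ∩ Ines: 07:15–09:00, 14:45–16:00.
Jun ∩ Elena ∩ Aarav ∩ Ines ∩ Zara: 07:15–08:45, 15:45–16:00.
Restricted to 08:00–16:30: 08:00–08:45, 15:45–16:00.
Windows ≥ 15 min: 08:00–08:45, 15:45–16:00.

08:00–08:45, 15:45–16:00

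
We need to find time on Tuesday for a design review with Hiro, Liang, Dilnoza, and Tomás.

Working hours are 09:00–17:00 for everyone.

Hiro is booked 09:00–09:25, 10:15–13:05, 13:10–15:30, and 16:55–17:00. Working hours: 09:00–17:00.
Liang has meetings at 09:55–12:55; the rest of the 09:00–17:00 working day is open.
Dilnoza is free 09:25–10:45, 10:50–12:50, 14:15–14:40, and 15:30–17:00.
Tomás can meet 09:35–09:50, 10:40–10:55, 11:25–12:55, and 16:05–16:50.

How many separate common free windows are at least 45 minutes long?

Hiro free within 09:00–17:00: 09:25–10:15, 13:05–13:10, 15:30–16:55.
Liang free within 09:00–17:00: 09:00–09:55, 12:55–17:00.
Hiro ∩ Liang: 09:25–09:55, 13:05–13:10, 15:30–16:55.
Hiro ∩ Liang ∩ Dilnoza: 09:25–09:55, 15:30–16:55.
Hiro ∩ Liang ∩ Dilnoza ∩ Tomás: 09:35–09:50, 16:05–16:50.
Windows ≥ 45 min: 16:05–16:50.
That's 1 window.

1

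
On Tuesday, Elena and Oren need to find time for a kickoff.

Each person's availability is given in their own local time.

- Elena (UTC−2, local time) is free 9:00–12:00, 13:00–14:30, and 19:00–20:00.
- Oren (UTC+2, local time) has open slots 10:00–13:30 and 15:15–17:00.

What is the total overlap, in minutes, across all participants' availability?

Elena → UTC: 11:00–14:00, 15:00–16:30, 21:00–22:00.
Oren → UTC: 08:00–11:30, 13:15–15:00.
Elena ∩ Oren: 11:00–11:30, 13:15–14:00.
Total common minutes: 30 + 45 = 75.

75 minutes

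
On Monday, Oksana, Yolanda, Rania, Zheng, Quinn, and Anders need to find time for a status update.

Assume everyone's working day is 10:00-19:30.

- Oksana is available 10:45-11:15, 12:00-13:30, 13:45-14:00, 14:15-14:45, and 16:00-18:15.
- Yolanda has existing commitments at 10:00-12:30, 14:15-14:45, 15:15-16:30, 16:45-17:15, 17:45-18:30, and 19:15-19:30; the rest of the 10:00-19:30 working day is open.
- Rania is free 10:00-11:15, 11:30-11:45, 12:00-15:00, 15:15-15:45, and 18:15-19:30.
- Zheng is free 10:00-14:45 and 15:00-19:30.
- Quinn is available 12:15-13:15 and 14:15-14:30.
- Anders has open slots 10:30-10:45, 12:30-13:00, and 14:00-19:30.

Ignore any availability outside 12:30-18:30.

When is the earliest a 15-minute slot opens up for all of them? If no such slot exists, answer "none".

Yolanda free within 10:00–19:30: 12:30–14:15, 14:45–15:15, 16:30–16:45, 17:15–17:45, 18:30–19:15.
Oksana ∩ Yolanda: 12:30–13:30, 13:45–14:00, 16:30–16:45, 17:15–17:45.
Oksana ∩ Yolanda ∩ Rania: 12:30–13:30, 13:45–14:00.
Oksana ∩ Yolanda ∩ Rania ∩ Zheng: 12:30–13:30, 13:45–14:00.
Oksana ∩ Yolanda ∩ Rania ∩ Zheng ∩ Quinn: 12:30–13:15.
Oksana ∩ Yolanda ∩ Rania ∩ Zheng ∩ Quinn ∩ Anders: 12:30–13:00.
Restricted to 12:30–18:30: 12:30–13:00.
Windows ≥ 15 min: 12:30–13:00.
Earliest such window starts at 12:30.

12:30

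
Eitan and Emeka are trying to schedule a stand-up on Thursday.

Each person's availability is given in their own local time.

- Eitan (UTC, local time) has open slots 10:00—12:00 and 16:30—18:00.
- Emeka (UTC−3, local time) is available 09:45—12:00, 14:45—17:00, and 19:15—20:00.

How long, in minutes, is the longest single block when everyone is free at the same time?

15 minutes

Eitan → UTC: 10:00–12:00, 16:30–18:00.
Emeka → UTC: 12:45–15:00, 17:45–20:00, 22:15–23:00.
Eitan ∩ Emeka: 17:45–18:00.
Single common window of 15 minutes.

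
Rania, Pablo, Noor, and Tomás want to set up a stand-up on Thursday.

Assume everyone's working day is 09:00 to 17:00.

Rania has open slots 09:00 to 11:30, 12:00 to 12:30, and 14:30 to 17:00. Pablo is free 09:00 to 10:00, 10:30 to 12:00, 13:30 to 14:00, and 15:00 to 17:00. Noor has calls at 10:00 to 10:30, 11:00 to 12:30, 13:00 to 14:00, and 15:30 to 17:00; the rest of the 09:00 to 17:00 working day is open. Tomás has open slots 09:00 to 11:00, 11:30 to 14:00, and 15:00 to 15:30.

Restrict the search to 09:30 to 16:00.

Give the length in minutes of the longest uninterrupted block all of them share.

Noor free within 09:00–17:00: 09:00–10:00, 10:30–11:00, 12:30–13:00, 14:00–15:30.
Rania ∩ Pablo: 09:00–10:00, 10:30–11:30, 15:00–17:00.
Rania ∩ Pablo ∩ Noor: 09:00–10:00, 10:30–11:00, 15:00–15:30.
Rania ∩ Pablo ∩ Noor ∩ Tomás: 09:00–10:00, 10:30–11:00, 15:00–15:30.
Restricted to 09:30–16:00: 09:30–10:00, 10:30–11:00, 15:00–15:30.
Common window lengths: 30, 30, 30 min; longest is 30.

30 minutes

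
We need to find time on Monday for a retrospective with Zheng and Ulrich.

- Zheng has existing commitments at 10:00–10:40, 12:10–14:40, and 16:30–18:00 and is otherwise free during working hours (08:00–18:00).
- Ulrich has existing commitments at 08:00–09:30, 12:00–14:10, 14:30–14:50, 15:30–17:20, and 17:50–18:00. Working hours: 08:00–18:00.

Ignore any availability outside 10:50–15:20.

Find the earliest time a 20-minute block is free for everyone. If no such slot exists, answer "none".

Zheng free within 08:00–18:00: 08:00–10:00, 10:40–12:10, 14:40–16:30.
Ulrich free within 08:00–18:00: 09:30–12:00, 14:10–14:30, 14:50–15:30, 17:20–17:50.
Zheng ∩ Ulrich: 09:30–10:00, 10:40–12:00, 14:50–15:30.
Restricted to 10:50–15:20: 10:50–12:00, 14:50–15:20.
Windows ≥ 20 min: 10:50–12:00, 14:50–15:20.
Earliest such window starts at 10:50.

10:50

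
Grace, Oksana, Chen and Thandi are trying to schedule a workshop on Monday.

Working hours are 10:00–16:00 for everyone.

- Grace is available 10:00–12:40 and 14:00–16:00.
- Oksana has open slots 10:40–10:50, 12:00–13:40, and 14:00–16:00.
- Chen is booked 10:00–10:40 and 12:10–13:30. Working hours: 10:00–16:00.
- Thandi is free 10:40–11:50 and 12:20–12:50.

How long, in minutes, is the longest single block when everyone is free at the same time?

Chen free within 10:00–16:00: 10:40–12:10, 13:30–16:00.
Grace ∩ Oksana: 10:40–10:50, 12:00–12:40, 14:00–16:00.
Grace ∩ Oksana ∩ Chen: 10:40–10:50, 12:00–12:10, 14:00–16:00.
Grace ∩ Oksana ∩ Chen ∩ Thandi: 10:40–10:50.
Single common window of 10 minutes.

10 minutes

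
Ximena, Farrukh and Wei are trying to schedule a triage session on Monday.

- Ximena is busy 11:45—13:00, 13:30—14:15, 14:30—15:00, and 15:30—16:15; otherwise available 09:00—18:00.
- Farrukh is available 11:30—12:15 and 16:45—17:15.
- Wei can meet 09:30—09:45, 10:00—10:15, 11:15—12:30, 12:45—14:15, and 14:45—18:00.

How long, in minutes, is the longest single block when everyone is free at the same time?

30 minutes

Ximena free within 09:00–18:00: 09:00–11:45, 13:00–13:30, 14:15–14:30, 15:00–15:30, 16:15–18:00.
Ximena ∩ Farrukh: 11:30–11:45, 16:45–17:15.
Ximena ∩ Farrukh ∩ Wei: 11:30–11:45, 16:45–17:15.
Common window lengths: 15, 30 min; longest is 30.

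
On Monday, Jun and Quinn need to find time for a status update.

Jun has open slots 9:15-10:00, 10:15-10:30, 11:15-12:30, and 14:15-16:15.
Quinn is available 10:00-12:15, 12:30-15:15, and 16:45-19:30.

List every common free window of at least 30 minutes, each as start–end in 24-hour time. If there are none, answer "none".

11:15–12:15, 14:15–15:15

Jun ∩ Quinn: 10:15–10:30, 11:15–12:15, 14:15–15:15.
Windows ≥ 30 min: 11:15–12:15, 14:15–15:15.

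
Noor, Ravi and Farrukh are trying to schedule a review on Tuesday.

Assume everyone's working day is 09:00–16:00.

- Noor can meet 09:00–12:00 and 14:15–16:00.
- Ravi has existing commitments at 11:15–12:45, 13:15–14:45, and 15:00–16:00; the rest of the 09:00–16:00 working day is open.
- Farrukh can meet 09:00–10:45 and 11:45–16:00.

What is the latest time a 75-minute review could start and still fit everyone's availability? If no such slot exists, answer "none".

09:30

Ravi free within 09:00–16:00: 09:00–11:15, 12:45–13:15, 14:45–15:00.
Noor ∩ Ravi: 09:00–11:15, 14:45–15:00.
Noor ∩ Ravi ∩ Farrukh: 09:00–10:45, 14:45–15:00.
Windows ≥ 75 min: 09:00–10:45.
Latest start in the last window 09:00–10:45 is 10:45 − 75 min = 09:30.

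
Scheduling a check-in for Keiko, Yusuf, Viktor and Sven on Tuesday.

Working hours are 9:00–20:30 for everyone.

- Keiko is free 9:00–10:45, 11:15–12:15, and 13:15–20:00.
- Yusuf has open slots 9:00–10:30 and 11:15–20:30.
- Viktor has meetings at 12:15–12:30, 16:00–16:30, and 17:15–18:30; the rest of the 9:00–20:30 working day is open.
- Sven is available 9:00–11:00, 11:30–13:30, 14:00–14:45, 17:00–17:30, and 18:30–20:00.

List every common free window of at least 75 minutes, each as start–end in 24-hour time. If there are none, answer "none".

Viktor free within 09:00–20:30: 09:00–12:15, 12:30–16:00, 16:30–17:15, 18:30–20:30.
Keiko ∩ Yusuf: 09:00–10:30, 11:15–12:15, 13:15–20:00.
Keiko ∩ Yusuf ∩ Viktor: 09:00–10:30, 11:15–12:15, 13:15–16:00, 16:30–17:15, 18:30–20:00.
Keiko ∩ Yusuf ∩ Viktor ∩ Sven: 09:00–10:30, 11:30–12:15, 13:15–13:30, 14:00–14:45, 17:00–17:15, 18:30–20:00.
Windows ≥ 75 min: 09:00–10:30, 18:30–20:00.

09:00–10:30, 18:30–20:00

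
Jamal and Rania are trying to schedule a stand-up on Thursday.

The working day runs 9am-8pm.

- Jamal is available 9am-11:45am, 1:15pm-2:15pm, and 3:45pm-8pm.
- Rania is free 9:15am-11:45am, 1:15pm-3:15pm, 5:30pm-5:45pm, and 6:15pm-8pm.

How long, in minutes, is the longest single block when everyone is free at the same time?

Jamal ∩ Rania: 09:15–11:45, 13:15–14:15, 17:30–17:45, 18:15–20:00.
Common window lengths: 150, 60, 15, 105 min; longest is 150.

150 minutes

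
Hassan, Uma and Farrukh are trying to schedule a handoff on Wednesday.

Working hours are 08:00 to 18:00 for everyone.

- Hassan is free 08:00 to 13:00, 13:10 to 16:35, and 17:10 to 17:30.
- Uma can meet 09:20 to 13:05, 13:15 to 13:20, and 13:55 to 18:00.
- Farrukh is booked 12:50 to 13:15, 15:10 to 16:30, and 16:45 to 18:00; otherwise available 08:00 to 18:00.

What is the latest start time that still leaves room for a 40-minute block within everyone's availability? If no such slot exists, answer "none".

Farrukh free within 08:00–18:00: 08:00–12:50, 13:15–15:10, 16:30–16:45.
Hassan ∩ Uma: 09:20–13:00, 13:15–13:20, 13:55–16:35, 17:10–17:30.
Hassan ∩ Uma ∩ Farrukh: 09:20–12:50, 13:15–13:20, 13:55–15:10, 16:30–16:35.
Windows ≥ 40 min: 09:20–12:50, 13:55–15:10.
Latest start in the last window 13:55–15:10 is 15:10 − 40 min = 14:30.

14:30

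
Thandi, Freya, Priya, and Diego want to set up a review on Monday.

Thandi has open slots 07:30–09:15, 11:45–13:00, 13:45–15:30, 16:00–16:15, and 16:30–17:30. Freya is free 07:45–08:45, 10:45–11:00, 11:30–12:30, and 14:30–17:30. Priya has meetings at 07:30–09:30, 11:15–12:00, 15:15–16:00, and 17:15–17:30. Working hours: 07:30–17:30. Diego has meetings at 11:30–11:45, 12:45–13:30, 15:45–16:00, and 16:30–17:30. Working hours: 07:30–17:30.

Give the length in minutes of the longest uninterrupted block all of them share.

Priya free within 07:30–17:30: 09:30–11:15, 12:00–15:15, 16:00–17:15.
Diego free within 07:30–17:30: 07:30–11:30, 11:45–12:45, 13:30–15:45, 16:00–16:30.
Thandi ∩ Freya: 07:45–08:45, 11:45–12:30, 14:30–15:30, 16:00–16:15, 16:30–17:30.
Thandi ∩ Freya ∩ Priya: 12:00–12:30, 14:30–15:15, 16:00–16:15, 16:30–17:15.
Thandi ∩ Freya ∩ Priya ∩ Diego: 12:00–12:30, 14:30–15:15, 16:00–16:15.
Common window lengths: 30, 45, 15 min; longest is 45.

45 minutes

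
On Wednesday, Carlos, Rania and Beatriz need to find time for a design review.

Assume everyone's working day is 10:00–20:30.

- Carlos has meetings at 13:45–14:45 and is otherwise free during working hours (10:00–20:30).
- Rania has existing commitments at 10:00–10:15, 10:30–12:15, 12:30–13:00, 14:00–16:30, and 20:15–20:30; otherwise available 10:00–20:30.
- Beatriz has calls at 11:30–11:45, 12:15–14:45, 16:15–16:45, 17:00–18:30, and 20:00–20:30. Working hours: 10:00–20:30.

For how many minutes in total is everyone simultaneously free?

120 minutes

Carlos free within 10:00–20:30: 10:00–13:45, 14:45–20:30.
Rania free within 10:00–20:30: 10:15–10:30, 12:15–12:30, 13:00–14:00, 16:30–20:15.
Beatriz free within 10:00–20:30: 10:00–11:30, 11:45–12:15, 14:45–16:15, 16:45–17:00, 18:30–20:00.
Carlos ∩ Rania: 10:15–10:30, 12:15–12:30, 13:00–13:45, 16:30–20:15.
Carlos ∩ Rania ∩ Beatriz: 10:15–10:30, 16:45–17:00, 18:30–20:00.
Total common minutes: 15 + 15 + 90 = 120.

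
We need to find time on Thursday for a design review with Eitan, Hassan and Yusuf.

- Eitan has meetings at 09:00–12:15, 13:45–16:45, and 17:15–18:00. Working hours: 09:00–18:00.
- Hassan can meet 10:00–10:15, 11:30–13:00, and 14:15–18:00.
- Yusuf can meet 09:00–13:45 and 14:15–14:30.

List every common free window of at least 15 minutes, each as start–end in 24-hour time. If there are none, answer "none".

Eitan free within 09:00–18:00: 12:15–13:45, 16:45–17:15.
Eitan ∩ Hassan: 12:15–13:00, 16:45–17:15.
Eitan ∩ Hassan ∩ Yusuf: 12:15–13:00.
Windows ≥ 15 min: 12:15–13:00.

12:15–13:00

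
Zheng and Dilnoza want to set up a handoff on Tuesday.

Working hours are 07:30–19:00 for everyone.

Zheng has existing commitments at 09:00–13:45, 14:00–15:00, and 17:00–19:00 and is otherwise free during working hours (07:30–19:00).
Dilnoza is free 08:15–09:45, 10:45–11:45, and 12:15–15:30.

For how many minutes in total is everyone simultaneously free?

90 minutes

Zheng free within 07:30–19:00: 07:30–09:00, 13:45–14:00, 15:00–17:00.
Zheng ∩ Dilnoza: 08:15–09:00, 13:45–14:00, 15:00–15:30.
Total common minutes: 45 + 15 + 30 = 90.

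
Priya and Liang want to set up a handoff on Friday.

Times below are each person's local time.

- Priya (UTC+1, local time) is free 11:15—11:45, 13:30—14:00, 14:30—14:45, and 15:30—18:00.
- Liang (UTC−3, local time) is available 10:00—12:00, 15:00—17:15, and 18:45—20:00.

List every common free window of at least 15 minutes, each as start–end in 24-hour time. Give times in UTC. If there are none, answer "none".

Priya → UTC: 10:15–10:45, 12:30–13:00, 13:30–13:45, 14:30–17:00.
Liang → UTC: 13:00–15:00, 18:00–20:15, 21:45–23:00.
Priya ∩ Liang: 13:30–13:45, 14:30–15:00.
Windows ≥ 15 min: 13:30–13:45, 14:30–15:00.

13:30–13:45, 14:30–15:00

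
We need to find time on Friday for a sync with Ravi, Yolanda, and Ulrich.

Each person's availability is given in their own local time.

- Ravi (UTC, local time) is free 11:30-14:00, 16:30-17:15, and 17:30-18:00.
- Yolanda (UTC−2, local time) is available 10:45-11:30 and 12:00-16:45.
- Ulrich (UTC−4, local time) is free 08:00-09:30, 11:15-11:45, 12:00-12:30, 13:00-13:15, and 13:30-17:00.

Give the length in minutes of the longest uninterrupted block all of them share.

Ravi → UTC: 11:30–14:00, 16:30–17:15, 17:30–18:00.
Yolanda → UTC: 12:45–13:30, 14:00–18:45.
Ulrich → UTC: 12:00–13:30, 15:15–15:45, 16:00–16:30, 17:00–17:15, 17:30–21:00.
Ravi ∩ Yolanda: 12:45–13:30, 16:30–17:15, 17:30–18:00.
Ravi ∩ Yolanda ∩ Ulrich: 12:45–13:30, 17:00–17:15, 17:30–18:00.
Common window lengths: 45, 15, 30 min; longest is 45.

45 minutes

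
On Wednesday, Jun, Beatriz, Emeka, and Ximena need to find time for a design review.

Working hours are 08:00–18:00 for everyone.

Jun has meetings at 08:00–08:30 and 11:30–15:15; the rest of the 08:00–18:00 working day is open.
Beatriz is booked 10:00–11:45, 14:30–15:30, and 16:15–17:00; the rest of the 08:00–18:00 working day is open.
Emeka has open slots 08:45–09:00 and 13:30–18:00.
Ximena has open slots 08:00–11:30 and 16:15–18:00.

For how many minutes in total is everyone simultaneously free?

Jun free within 08:00–18:00: 08:30–11:30, 15:15–18:00.
Beatriz free within 08:00–18:00: 08:00–10:00, 11:45–14:30, 15:30–16:15, 17:00–18:00.
Jun ∩ Beatriz: 08:30–10:00, 15:30–16:15, 17:00–18:00.
Jun ∩ Beatriz ∩ Emeka: 08:45–09:00, 15:30–16:15, 17:00–18:00.
Jun ∩ Beatriz ∩ Emeka ∩ Ximena: 08:45–09:00, 17:00–18:00.
Total common minutes: 15 + 60 = 75.

75 minutes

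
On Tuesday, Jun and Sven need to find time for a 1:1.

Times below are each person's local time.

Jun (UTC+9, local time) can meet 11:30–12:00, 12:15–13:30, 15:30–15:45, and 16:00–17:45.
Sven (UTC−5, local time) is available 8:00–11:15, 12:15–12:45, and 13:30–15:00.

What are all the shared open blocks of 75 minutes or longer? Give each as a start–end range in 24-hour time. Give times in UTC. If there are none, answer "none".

none

Jun → UTC: 02:30–03:00, 03:15–04:30, 06:30–06:45, 07:00–08:45.
Sven → UTC: 13:00–16:15, 17:15–17:45, 18:30–20:00.
Jun ∩ Sven: (none).
Windows ≥ 75 min: (none).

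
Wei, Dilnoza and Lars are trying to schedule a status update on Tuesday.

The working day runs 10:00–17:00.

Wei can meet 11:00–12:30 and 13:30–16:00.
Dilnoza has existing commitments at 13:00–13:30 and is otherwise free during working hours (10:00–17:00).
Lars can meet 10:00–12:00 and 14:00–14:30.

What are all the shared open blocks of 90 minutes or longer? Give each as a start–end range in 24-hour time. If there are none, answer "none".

Dilnoza free within 10:00–17:00: 10:00–13:00, 13:30–17:00.
Wei ∩ Dilnoza: 11:00–12:30, 13:30–16:00.
Wei ∩ Dilnoza ∩ Lars: 11:00–12:00, 14:00–14:30.
Windows ≥ 90 min: (none).

none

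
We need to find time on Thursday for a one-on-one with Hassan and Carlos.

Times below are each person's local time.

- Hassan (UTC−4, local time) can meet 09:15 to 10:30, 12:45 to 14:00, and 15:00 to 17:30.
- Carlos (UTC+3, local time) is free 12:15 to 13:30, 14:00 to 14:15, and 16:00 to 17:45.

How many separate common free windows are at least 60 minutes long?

Hassan → UTC: 13:15–14:30, 16:45–18:00, 19:00–21:30.
Carlos → UTC: 09:15–10:30, 11:00–11:15, 13:00–14:45.
Hassan ∩ Carlos: 13:15–14:30.
Windows ≥ 60 min: 13:15–14:30.
That's 1 window.

1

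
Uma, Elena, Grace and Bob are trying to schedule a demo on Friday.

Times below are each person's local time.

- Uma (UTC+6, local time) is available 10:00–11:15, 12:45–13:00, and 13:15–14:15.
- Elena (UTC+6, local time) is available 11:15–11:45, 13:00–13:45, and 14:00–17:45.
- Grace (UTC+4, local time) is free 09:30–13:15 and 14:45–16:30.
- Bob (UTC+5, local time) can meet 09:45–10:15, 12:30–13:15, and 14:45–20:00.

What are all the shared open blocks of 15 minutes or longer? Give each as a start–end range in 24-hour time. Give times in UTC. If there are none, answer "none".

Uma → UTC: 04:00–05:15, 06:45–07:00, 07:15–08:15.
Elena → UTC: 05:15–05:45, 07:00–07:45, 08:00–11:45.
Grace → UTC: 05:30–09:15, 10:45–12:30.
Bob → UTC: 04:45–05:15, 07:30–08:15, 09:45–15:00.
Uma ∩ Elena: 07:15–07:45, 08:00–08:15.
Uma ∩ Elena ∩ Grace: 07:15–07:45, 08:00–08:15.
Uma ∩ Elena ∩ Grace ∩ Bob: 07:30–07:45, 08:00–08:15.
Windows ≥ 15 min: 07:30–07:45, 08:00–08:15.

07:30–07:45, 08:00–08:15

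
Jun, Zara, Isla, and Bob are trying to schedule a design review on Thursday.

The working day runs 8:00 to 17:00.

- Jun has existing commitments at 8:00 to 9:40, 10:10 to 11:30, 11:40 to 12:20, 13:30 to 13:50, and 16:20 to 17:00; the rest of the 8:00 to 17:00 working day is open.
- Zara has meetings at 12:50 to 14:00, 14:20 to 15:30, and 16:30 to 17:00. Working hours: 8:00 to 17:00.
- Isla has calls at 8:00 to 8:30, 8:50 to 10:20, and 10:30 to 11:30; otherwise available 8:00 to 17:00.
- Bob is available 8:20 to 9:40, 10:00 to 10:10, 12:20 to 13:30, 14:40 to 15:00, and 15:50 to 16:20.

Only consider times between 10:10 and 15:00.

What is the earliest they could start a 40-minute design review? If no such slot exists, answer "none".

none

Jun free within 08:00–17:00: 09:40–10:10, 11:30–11:40, 12:20–13:30, 13:50–16:20.
Zara free within 08:00–17:00: 08:00–12:50, 14:00–14:20, 15:30–16:30.
Isla free within 08:00–17:00: 08:30–08:50, 10:20–10:30, 11:30–17:00.
Jun ∩ Zara: 09:40–10:10, 11:30–11:40, 12:20–12:50, 14:00–14:20, 15:30–16:20.
Jun ∩ Zara ∩ Isla: 11:30–11:40, 12:20–12:50, 14:00–14:20, 15:30–16:20.
Jun ∩ Zara ∩ Isla ∩ Bob: 12:20–12:50, 15:50–16:20.
Restricted to 10:10–15:00: 12:20–12:50.
Windows ≥ 40 min: (none).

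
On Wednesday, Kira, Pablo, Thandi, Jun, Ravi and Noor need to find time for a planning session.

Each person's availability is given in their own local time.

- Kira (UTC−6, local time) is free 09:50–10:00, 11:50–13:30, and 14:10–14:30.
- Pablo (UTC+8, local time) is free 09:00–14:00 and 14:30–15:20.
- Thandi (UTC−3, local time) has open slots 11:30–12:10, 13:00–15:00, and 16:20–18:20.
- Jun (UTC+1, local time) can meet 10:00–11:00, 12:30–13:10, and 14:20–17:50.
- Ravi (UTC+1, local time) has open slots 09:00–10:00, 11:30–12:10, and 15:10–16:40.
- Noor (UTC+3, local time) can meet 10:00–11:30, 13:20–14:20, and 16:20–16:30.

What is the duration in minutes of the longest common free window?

0 minutes

Kira → UTC: 15:50–16:00, 17:50–19:30, 20:10–20:30.
Pablo → UTC: 01:00–06:00, 06:30–07:20.
Thandi → UTC: 14:30–15:10, 16:00–18:00, 19:20–21:20.
Jun → UTC: 09:00–10:00, 11:30–12:10, 13:20–16:50.
Ravi → UTC: 08:00–09:00, 10:30–11:10, 14:10–15:40.
Noor → UTC: 07:00–08:30, 10:20–11:20, 13:20–13:30.
Kira ∩ Pablo: (none).
Kira ∩ Pablo ∩ Thandi: (none).
Kira ∩ Pablo ∩ Thandi ∩ Jun: (none).
Kira ∩ Pablo ∩ Thandi ∩ Jun ∩ Ravi: (none).
Kira ∩ Pablo ∩ Thandi ∩ Jun ∩ Ravi ∩ Noor: (none).
No common window.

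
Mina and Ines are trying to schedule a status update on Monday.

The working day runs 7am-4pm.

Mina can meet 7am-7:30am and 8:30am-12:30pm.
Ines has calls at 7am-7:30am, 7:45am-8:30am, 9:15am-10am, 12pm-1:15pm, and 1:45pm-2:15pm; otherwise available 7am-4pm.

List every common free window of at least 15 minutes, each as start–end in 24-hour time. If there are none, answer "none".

08:30–09:15, 10:00–12:00

Ines free within 07:00–16:00: 07:30–07:45, 08:30–09:15, 10:00–12:00, 13:15–13:45, 14:15–16:00.
Mina ∩ Ines: 08:30–09:15, 10:00–12:00.
Windows ≥ 15 min: 08:30–09:15, 10:00–12:00.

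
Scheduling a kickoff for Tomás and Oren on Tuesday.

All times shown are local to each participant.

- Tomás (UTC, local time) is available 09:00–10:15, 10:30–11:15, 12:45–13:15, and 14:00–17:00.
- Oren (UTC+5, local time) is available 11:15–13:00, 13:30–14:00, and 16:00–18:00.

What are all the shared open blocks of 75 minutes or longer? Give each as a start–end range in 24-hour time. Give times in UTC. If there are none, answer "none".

none

Tomás → UTC: 09:00–10:15, 10:30–11:15, 12:45–13:15, 14:00–17:00.
Oren → UTC: 06:15–08:00, 08:30–09:00, 11:00–13:00.
Tomás ∩ Oren: 11:00–11:15, 12:45–13:00.
Windows ≥ 75 min: (none).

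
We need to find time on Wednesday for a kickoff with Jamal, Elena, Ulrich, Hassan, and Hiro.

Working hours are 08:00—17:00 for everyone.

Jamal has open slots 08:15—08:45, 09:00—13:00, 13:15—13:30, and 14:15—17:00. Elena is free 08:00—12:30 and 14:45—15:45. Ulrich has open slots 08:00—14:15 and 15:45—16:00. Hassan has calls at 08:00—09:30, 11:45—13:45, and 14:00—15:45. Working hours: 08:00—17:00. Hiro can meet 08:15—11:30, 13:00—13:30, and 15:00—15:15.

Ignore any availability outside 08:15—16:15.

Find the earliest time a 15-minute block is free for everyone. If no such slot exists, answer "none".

09:30

Hassan free within 08:00–17:00: 09:30–11:45, 13:45–14:00, 15:45–17:00.
Jamal ∩ Elena: 08:15–08:45, 09:00–12:30, 14:45–15:45.
Jamal ∩ Elena ∩ Ulrich: 08:15–08:45, 09:00–12:30.
Jamal ∩ Elena ∩ Ulrich ∩ Hassan: 09:30–11:45.
Jamal ∩ Elena ∩ Ulrich ∩ Hassan ∩ Hiro: 09:30–11:30.
Restricted to 08:15–16:15: 09:30–11:30.
Windows ≥ 15 min: 09:30–11:30.
Earliest such window starts at 09:30.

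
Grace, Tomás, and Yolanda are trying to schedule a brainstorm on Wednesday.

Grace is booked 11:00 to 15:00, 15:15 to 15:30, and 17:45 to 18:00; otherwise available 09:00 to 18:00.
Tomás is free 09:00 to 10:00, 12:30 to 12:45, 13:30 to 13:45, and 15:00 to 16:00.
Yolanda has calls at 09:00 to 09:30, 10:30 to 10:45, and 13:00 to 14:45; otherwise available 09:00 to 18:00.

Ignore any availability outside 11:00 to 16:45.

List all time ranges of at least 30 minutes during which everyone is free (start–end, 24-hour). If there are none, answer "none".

15:30–16:00

Grace free within 09:00–18:00: 09:00–11:00, 15:00–15:15, 15:30–17:45.
Yolanda free within 09:00–18:00: 09:30–10:30, 10:45–13:00, 14:45–18:00.
Grace ∩ Tomás: 09:00–10:00, 15:00–15:15, 15:30–16:00.
Grace ∩ Tomás ∩ Yolanda: 09:30–10:00, 15:00–15:15, 15:30–16:00.
Restricted to 11:00–16:45: 15:00–15:15, 15:30–16:00.
Windows ≥ 30 min: 15:30–16:00.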